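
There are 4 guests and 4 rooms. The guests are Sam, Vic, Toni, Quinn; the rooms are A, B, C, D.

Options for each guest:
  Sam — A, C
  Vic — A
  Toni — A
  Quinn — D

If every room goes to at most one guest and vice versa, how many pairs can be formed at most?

3

A valid assignment of size 3: Sam→C, Vic→A, Quinn→D.
The set {Vic, Toni} has only 1 neighbour ({A}), so by Hall's theorem at most 3 of the 4 guests can be matched.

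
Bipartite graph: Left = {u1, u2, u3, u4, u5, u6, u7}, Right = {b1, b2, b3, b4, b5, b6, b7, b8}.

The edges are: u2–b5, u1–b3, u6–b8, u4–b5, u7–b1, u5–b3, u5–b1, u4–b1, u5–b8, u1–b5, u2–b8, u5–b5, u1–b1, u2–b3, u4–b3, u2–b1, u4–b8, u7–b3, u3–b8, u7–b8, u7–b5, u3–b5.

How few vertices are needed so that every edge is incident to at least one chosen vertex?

4

The 4 edges u1–b5, u2–b1, u3–b8, u4–b3 form a matching, so any vertex cover needs at least 4 vertices (one per matched edge).
Conversely {b1, b3, b5, b8} meets every edge and has exactly 4 vertices, so 4 is optimal.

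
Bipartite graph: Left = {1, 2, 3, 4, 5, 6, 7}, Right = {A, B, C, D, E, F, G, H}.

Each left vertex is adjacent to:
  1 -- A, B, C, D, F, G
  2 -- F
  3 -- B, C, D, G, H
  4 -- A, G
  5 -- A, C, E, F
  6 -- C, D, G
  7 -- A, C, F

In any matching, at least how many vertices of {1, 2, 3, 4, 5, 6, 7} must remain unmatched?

0

For example, pair 1–B, 2–F, 3–H, 4–A, 5–E, 6–G, 7–C.
This saturates every left vertex, so 7 is the maximum.
That matches 7 of the 7, leaving 0 unmatched; no matching can do better.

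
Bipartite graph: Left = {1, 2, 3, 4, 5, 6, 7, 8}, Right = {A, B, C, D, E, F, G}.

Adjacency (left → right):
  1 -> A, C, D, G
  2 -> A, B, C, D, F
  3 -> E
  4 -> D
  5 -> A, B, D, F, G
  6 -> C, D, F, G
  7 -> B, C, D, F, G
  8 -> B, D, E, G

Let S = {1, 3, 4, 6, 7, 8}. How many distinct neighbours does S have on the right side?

The union of neighbours of {1, 3, 4, 6, 7, 8} is {A, B, C, D, E, F, G}, which has 7 elements.
Since |N(S)| = 7 ≥ |S| = 6, Hall's condition holds for this subset.

7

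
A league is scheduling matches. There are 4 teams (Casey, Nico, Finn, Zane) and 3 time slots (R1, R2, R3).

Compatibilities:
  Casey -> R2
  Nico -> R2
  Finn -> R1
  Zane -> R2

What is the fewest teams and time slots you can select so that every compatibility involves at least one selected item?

2

The 2 edges Casey–R2, Finn–R1 form a matching, so any vertex cover needs at least 2 vertices (one per matched edge).
Conversely {Finn, R2} meets every edge and has exactly 2 vertices, so 2 is optimal.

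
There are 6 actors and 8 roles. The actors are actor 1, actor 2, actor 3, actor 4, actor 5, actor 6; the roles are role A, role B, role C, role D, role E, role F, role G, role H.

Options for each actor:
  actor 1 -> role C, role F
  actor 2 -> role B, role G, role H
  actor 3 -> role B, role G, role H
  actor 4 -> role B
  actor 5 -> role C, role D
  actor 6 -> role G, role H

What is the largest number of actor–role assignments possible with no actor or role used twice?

One maximum matching: actor 1–role F, actor 2–role H, actor 3–role G, actor 4–role B, actor 5–role D.
The set {actor 2, actor 3, actor 4, actor 6} has only 3 neighbours ({role B, role G, role H}), so by Hall's theorem at most 5 of the 6 actors can be matched.

5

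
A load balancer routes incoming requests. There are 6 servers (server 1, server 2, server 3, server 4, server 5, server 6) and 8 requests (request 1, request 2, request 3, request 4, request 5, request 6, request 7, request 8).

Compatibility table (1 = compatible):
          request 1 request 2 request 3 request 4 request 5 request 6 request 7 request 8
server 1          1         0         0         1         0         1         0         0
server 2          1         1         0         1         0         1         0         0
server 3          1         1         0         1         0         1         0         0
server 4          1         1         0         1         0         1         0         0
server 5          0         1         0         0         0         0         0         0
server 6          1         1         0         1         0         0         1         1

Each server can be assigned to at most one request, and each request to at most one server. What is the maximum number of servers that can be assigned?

5

One maximum matching: server 1→request 1, server 2→request 2, server 3→request 4, server 4→request 6, server 6→request 7.
The set {server 1, server 2, server 3, server 4, server 5} has only 4 neighbours ({request 1, request 2, request 4, request 6}), so by Hall's theorem at most 5 of the 6 servers can be matched.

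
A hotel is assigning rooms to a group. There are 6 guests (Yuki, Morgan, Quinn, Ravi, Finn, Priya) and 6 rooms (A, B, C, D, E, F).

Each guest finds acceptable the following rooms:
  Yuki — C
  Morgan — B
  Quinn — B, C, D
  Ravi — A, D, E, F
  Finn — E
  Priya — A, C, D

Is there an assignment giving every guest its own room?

Yes

One maximum matching: Yuki→C, Morgan→B, Quinn→D, Ravi→F, Finn→E, Priya→A.
All 6 guests are covered.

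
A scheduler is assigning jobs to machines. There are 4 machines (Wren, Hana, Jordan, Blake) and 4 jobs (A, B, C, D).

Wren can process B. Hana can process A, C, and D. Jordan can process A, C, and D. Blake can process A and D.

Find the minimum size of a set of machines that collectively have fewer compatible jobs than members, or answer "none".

none

A matching saturating every machine exists, for instance Wren→B, Hana→C, Jordan→A, Blake→D.
By Hall's marriage theorem, this means |N(S)| ≥ |S| for every subset S, so no violating subset exists.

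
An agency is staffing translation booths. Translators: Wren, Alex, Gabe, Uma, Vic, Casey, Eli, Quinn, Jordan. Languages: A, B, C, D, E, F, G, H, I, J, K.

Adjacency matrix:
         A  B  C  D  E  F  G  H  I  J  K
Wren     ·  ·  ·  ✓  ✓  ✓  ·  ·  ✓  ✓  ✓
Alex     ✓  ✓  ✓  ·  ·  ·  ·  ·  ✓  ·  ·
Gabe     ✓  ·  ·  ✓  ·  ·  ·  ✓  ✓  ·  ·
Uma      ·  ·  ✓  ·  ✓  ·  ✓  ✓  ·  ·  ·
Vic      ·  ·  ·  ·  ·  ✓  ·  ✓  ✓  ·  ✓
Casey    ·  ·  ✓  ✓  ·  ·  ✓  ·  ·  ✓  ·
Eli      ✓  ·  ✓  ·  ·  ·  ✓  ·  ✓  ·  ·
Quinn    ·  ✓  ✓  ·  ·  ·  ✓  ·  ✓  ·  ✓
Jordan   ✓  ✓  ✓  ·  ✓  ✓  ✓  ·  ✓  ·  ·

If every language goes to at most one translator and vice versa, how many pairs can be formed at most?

9

One maximum matching: Wren-J, Alex-B, Gabe-D, Uma-E, Vic-F, Casey-C, Eli-I, Quinn-K, Jordan-G.
This saturates every translator, so 9 is the maximum.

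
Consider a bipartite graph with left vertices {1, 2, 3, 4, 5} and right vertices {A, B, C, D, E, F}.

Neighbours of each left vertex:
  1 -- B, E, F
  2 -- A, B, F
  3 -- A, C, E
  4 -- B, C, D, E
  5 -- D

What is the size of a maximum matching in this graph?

One maximum matching: 1-E, 2-F, 3-C, 4-B, 5-D.
All 5 left vertices are matched, so no larger matching exists.

5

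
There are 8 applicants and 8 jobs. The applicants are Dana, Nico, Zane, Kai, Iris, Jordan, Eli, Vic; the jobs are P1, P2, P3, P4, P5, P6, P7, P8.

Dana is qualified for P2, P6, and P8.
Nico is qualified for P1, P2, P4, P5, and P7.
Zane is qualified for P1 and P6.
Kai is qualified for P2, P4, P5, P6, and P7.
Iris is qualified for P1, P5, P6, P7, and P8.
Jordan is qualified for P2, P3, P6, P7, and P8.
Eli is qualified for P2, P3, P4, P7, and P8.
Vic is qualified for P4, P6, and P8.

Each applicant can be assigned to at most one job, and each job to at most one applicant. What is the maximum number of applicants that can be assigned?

For example, pair Dana→P6, Nico→P2, Zane→P1, Kai→P4, Iris→P5, Jordan→P3, Eli→P7, Vic→P8.
This saturates every applicant, so 8 is the maximum.

8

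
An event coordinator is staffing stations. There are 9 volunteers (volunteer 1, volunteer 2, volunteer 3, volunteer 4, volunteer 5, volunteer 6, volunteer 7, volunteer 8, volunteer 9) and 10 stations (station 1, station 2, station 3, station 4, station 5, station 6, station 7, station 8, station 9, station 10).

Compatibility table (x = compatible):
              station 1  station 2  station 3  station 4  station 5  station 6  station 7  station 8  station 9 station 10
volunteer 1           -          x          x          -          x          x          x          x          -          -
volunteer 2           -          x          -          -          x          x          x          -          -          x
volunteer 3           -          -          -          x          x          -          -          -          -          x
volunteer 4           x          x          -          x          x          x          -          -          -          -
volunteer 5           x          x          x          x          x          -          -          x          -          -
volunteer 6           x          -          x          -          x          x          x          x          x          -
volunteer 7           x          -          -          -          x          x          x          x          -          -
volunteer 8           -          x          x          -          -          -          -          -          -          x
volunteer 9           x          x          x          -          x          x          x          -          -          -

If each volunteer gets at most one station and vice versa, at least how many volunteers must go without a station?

A valid assignment of size 9: volunteer 1–station 6, volunteer 2–station 10, volunteer 3–station 4, volunteer 4–station 5, volunteer 5–station 2, volunteer 6–station 8, volunteer 7–station 1, volunteer 8–station 3, volunteer 9–station 7.
This saturates every volunteer, so 9 is the maximum.
That matches 9 of the 9, leaving 0 unmatched; no matching can do better.

0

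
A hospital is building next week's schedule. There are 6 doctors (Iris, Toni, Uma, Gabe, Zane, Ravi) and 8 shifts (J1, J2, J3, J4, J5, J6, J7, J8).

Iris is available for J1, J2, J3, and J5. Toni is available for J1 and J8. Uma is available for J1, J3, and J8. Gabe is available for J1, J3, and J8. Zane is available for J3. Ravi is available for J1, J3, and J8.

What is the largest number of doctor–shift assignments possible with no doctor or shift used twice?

A valid assignment of size 4: Iris-J5, Toni-J1, Uma-J8, Gabe-J3.
The set {Toni, Uma, Gabe, Zane, Ravi} has only 3 neighbours ({J1, J3, J8}), so by Hall's theorem at most 4 of the 6 doctors can be matched.

4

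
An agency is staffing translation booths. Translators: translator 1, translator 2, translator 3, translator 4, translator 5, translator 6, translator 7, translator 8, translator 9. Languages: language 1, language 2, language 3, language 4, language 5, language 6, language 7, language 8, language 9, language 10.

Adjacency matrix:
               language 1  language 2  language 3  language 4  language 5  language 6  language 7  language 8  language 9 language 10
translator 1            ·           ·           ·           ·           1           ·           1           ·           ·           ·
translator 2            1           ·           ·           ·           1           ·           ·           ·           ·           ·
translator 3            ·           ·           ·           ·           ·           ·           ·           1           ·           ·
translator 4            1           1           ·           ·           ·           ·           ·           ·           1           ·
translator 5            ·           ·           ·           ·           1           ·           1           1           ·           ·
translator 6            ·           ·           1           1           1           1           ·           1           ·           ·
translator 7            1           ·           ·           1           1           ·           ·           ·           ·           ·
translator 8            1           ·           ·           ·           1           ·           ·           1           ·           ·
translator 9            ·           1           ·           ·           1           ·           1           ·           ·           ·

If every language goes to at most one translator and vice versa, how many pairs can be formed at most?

One maximum matching: translator 1→language 5, translator 2→language 1, translator 3→language 8, translator 4→language 9, translator 5→language 7, translator 6→language 6, translator 7→language 4, translator 9→language 2.
The set {translator 1, translator 2, translator 3, translator 5, translator 8} has only 4 neighbours ({language 1, language 5, language 7, language 8}), so by Hall's theorem at most 8 of the 9 translators can be matched.

8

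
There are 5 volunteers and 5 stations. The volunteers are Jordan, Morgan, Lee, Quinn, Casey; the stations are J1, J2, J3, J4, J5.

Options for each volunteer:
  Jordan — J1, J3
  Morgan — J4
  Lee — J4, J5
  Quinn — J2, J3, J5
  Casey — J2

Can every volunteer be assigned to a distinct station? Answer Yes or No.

A valid assignment of size 5: Jordan→J1, Morgan→J4, Lee→J5, Quinn→J3, Casey→J2.
Every volunteer is matched, so this is a perfect matching.

Yes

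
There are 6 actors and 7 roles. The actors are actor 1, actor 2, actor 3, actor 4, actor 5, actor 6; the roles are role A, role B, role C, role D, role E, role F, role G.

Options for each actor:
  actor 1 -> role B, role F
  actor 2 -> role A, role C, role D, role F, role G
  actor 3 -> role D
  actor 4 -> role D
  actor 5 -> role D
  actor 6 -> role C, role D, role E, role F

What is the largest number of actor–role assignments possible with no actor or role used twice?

4

One maximum matching: actor 1–role B, actor 2–role G, actor 3–role D, actor 6–role F.
The set {actor 3, actor 4, actor 5} has only 1 neighbour ({role D}), so by Hall's theorem at most 4 of the 6 actors can be matched.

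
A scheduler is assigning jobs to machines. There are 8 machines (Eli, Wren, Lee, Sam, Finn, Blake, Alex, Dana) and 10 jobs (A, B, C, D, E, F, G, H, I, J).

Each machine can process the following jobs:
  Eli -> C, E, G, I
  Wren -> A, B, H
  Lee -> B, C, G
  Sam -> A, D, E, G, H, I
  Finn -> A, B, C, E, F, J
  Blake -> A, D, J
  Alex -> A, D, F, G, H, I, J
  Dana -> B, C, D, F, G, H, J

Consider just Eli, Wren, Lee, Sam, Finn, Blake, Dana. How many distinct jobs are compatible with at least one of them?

10

The union of neighbours of {Eli, Wren, Lee, Sam, Finn, Blake, Dana} is {A, B, C, D, E, F, G, H, I, J}, which has 10 elements.
Since |N(S)| = 10 ≥ |S| = 7, Hall's condition holds for this subset.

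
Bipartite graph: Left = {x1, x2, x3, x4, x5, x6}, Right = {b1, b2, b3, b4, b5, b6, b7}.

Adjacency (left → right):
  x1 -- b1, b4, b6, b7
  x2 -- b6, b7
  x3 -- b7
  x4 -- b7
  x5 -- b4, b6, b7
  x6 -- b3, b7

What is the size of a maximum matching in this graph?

5

One maximum matching: x1→b1, x2→b6, x3→b7, x5→b4, x6→b3.
The set {x3, x4} has only 1 neighbour ({b7}), so by Hall's theorem at most 5 of the 6 left vertices can be matched.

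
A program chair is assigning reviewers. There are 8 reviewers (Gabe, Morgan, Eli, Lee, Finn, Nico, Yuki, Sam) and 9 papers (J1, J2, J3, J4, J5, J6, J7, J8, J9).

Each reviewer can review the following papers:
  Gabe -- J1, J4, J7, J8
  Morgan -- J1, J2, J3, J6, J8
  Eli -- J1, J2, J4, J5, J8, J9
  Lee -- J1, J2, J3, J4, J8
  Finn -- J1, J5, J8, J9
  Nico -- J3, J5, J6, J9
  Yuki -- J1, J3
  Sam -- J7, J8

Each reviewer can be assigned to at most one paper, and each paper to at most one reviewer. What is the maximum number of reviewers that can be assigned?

8

A valid assignment of size 8: Gabe-J8, Morgan-J6, Eli-J2, Lee-J1, Finn-J5, Nico-J9, Yuki-J3, Sam-J7.
All 8 reviewers are matched, so no larger matching exists.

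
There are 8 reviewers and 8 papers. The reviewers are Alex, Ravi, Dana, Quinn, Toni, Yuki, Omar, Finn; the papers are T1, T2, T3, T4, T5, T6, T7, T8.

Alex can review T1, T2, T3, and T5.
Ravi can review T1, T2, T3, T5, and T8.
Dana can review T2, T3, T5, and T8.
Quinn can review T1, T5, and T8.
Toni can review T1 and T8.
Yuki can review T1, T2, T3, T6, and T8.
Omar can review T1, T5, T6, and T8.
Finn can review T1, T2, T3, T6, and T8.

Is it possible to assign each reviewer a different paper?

No

The set {Alex, Ravi, Dana, Quinn, Toni, Yuki, Omar, Finn} has only 6 neighbours ({T1, T2, T3, T5, T6, T8}), so by Hall's theorem at most 6 of the 8 reviewers can be matched.
Hence no matching covers every reviewer.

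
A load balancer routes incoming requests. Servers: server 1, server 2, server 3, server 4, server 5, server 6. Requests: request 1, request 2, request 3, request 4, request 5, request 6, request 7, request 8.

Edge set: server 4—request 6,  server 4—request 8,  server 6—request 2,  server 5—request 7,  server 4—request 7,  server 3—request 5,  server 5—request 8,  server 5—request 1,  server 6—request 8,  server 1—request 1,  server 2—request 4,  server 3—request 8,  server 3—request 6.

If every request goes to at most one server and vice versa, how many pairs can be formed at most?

6

For example, pair server 1→request 1, server 2→request 4, server 3→request 5, server 4→request 6, server 5→request 7, server 6→request 8.
All 6 servers are matched, so no larger matching exists.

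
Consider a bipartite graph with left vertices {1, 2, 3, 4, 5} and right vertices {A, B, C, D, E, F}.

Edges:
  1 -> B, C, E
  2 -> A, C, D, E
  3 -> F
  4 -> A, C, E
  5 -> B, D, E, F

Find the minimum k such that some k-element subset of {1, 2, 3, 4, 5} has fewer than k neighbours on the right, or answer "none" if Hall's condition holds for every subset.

none

A matching saturating every left vertex exists, for instance 1→E, 2→D, 3→F, 4→C, 5→B.
By Hall's marriage theorem, this means |N(S)| ≥ |S| for every subset S, so no violating subset exists.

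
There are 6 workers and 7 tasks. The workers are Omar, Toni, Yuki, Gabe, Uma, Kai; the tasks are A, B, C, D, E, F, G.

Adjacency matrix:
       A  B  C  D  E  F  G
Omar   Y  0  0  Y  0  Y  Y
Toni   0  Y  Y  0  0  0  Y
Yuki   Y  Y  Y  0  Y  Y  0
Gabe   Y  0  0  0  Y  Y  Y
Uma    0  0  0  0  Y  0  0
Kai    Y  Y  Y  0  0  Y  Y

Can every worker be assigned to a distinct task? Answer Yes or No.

Yes

A valid assignment of size 6: Omar→D, Toni→B, Yuki→A, Gabe→F, Uma→E, Kai→G.
Every worker is matched, so this matching saturates all of them.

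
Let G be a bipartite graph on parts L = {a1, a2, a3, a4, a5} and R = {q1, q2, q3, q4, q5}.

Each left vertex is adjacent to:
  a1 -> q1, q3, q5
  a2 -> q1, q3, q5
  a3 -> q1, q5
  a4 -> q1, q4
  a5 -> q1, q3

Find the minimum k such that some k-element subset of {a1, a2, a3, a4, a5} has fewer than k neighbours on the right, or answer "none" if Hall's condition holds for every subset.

4

Take S = {a1, a2, a3, a5}. Its neighbourhood is {q1, q3, q5}, so |N(S)| = 3 < |S| = 4.
Every subset of size less than 4 has at least as many neighbours as members, so 4 is the minimum.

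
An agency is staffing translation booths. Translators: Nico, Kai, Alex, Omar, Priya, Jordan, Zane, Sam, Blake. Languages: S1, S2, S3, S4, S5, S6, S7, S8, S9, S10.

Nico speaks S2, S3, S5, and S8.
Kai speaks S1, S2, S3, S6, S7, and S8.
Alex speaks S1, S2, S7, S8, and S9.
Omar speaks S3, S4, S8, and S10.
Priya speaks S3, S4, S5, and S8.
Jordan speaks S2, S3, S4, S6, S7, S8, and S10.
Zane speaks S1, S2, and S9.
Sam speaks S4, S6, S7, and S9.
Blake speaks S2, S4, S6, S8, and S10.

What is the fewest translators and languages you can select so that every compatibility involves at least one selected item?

9

The 9 edges Nico–S5, Kai–S3, Alex–S7, Omar–S10, Priya–S8, Jordan–S6, Zane–S9, Sam–S4, Blake–S2 form a matching, so any vertex cover needs at least 9 vertices (one per matched edge).
Conversely {Nico, Kai, Alex, Omar, Priya, Jordan, Zane, Sam, Blake} meets every edge and has exactly 9 vertices, so 9 is optimal.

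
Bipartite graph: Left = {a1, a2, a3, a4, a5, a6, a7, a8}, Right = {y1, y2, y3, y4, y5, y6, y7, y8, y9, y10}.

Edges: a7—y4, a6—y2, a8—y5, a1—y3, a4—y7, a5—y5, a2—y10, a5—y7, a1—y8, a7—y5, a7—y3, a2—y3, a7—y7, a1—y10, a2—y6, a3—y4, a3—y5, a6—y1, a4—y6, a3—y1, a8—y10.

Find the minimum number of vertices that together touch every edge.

The 8 edges a1–y8, a2–y3, a3–y1, a4–y6, a5–y7, a6–y2, a7–y4, a8–y10 form a matching, so any vertex cover needs at least 8 vertices (one per matched edge).
Conversely {a1, a2, a3, a4, a5, a6, a7, a8} meets every edge and has exactly 8 vertices, so 8 is optimal.

8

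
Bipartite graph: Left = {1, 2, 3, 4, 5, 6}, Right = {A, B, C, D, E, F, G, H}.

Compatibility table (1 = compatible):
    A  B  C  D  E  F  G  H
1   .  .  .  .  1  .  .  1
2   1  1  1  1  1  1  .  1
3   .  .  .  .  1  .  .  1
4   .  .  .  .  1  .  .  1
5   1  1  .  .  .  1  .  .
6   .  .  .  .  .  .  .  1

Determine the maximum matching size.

For example, pair 1→H, 2→A, 3→E, 5→B.
The set {1, 3, 4, 6} has only 2 neighbours ({E, H}), so by Hall's theorem at most 4 of the 6 left vertices can be matched.

4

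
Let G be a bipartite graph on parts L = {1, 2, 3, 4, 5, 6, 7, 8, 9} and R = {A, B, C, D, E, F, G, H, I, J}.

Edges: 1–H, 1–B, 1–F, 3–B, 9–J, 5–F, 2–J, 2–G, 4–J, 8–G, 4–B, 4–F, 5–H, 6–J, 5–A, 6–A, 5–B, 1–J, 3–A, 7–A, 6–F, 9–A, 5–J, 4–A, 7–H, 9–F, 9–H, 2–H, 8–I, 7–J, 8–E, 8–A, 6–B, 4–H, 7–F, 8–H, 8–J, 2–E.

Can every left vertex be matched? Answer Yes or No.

No

The set {1, 3, 4, 5, 6, 7, 9} has only 5 neighbours ({A, B, F, H, J}), so by Hall's theorem at most 7 of the 9 left vertices can be matched.
Hence no matching covers every left vertex.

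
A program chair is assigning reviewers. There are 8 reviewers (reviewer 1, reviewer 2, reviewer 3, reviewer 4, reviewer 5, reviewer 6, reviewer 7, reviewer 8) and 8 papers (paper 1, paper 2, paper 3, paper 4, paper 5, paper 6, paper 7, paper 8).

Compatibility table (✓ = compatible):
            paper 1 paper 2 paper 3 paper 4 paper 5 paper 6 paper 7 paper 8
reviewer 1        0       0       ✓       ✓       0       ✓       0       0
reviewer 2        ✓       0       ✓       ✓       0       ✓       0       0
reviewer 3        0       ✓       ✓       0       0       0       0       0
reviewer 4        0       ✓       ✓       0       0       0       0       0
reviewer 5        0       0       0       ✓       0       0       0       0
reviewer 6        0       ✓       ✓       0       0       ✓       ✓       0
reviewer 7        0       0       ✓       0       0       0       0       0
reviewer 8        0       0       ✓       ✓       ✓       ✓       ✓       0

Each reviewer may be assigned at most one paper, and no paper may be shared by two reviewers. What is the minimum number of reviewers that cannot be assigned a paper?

For example, pair reviewer 1-paper 6, reviewer 2-paper 1, reviewer 3-paper 3, reviewer 4-paper 2, reviewer 5-paper 4, reviewer 6-paper 7, reviewer 8-paper 5.
The set {reviewer 3, reviewer 4, reviewer 7} has only 2 neighbours ({paper 2, paper 3}), so by Hall's theorem at most 7 of the 8 reviewers can be matched.
That matches 7 of the 8, leaving 1 unmatched; no matching can do better.

1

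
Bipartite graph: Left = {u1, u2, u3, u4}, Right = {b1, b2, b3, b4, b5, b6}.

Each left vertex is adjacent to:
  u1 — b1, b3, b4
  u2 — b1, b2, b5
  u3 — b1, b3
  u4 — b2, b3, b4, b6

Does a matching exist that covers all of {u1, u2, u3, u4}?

Yes

One maximum matching: u1→b4, u2→b5, u3→b1, u4→b3.
Every left vertex is matched, so this matching saturates all of them.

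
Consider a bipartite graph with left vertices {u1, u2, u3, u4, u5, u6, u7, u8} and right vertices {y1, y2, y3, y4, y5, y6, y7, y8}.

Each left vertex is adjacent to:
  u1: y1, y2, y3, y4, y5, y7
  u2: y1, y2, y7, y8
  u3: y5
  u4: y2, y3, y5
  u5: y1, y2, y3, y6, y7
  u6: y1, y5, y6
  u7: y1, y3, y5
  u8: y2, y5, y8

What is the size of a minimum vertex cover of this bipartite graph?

8

A maximum matching has 8 edges (e.g. u1–y4, u2–y7, u3–y5, u4–y2, u5–y6, u6–y1, u7–y3, u8–y8).
By König's theorem the minimum vertex cover has the same size. One such cover is {u1, u2, u3, u4, u5, u6, u7, u8}.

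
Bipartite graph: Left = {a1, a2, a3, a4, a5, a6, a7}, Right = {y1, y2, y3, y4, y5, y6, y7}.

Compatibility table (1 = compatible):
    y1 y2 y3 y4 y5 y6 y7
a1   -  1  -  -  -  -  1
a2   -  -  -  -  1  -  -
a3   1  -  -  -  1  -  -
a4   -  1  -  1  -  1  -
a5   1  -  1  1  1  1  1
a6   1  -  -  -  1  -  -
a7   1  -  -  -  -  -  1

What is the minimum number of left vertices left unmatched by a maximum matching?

1

One maximum matching: a1→y2, a2→y5, a3→y1, a4→y6, a5→y3, a7→y7.
The set {a2, a3, a6} has only 2 neighbours ({y1, y5}), so by Hall's theorem at most 6 of the 7 left vertices can be matched.
That matches 6 of the 7, leaving 1 unmatched; no matching can do better.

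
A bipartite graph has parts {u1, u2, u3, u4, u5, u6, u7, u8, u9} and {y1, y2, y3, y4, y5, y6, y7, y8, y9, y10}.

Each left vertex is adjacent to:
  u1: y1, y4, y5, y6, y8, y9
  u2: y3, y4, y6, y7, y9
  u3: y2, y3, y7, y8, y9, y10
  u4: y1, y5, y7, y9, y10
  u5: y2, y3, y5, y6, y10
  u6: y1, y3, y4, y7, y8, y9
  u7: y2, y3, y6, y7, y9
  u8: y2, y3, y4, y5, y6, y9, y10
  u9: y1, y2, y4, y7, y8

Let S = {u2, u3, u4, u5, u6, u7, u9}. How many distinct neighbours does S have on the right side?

10

The union of neighbours of {u2, u3, u4, u5, u6, u7, u9} is {y1, y2, y3, y4, y5, y6, y7, y8, y9, y10}, which has 10 elements.
Since |N(S)| = 10 ≥ |S| = 7, Hall's condition holds for this subset.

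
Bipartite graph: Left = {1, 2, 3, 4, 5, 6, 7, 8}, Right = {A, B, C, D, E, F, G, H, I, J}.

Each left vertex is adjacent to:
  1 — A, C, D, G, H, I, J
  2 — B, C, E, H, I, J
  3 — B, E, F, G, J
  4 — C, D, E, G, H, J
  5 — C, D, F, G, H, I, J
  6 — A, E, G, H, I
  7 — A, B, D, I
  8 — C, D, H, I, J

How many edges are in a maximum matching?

8

One maximum matching: 1→H, 2→E, 3→B, 4→G, 5→F, 6→A, 7→I, 8→J.
This saturates every left vertex, so 8 is the maximum.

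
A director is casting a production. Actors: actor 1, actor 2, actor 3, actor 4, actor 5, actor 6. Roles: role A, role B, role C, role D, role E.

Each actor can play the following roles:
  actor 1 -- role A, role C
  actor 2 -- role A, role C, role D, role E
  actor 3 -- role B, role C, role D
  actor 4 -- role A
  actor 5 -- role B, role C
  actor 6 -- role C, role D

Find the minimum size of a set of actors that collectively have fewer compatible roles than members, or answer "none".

5

Take S = {actor 1, actor 3, actor 4, actor 5, actor 6}. Its neighbourhood is {role A, role B, role C, role D}, so |N(S)| = 4 < |S| = 5.
Every subset of size less than 5 has at least as many neighbours as members, so 5 is the minimum.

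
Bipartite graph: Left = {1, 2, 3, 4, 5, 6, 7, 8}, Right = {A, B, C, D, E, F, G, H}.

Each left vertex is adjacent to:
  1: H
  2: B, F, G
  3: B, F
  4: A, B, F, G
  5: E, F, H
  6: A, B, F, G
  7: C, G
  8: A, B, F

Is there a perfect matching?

The set {2, 3, 4, 6, 8} has only 4 neighbours ({A, B, F, G}), so by Hall's theorem at most 7 of the 8 left vertices can be matched.
Hence no matching covers every left vertex.

No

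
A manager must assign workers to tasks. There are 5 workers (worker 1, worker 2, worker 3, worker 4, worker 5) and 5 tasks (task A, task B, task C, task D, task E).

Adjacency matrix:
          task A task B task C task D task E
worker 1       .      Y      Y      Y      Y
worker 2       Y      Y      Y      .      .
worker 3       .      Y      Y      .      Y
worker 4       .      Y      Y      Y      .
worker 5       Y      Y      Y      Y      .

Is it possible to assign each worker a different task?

One maximum matching: worker 1→task C, worker 2→task A, worker 3→task E, worker 4→task B, worker 5→task D.
All 5 workers are covered.

Yes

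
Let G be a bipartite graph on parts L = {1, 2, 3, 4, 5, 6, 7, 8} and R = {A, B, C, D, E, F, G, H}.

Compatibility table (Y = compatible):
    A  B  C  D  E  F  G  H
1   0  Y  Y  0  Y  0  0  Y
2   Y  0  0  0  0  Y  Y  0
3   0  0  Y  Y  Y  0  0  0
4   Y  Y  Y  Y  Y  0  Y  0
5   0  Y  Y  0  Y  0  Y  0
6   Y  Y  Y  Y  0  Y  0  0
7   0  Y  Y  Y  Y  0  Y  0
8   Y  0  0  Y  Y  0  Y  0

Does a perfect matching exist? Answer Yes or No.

Yes

For example, pair 1-H, 2-F, 3-C, 4-G, 5-B, 6-A, 7-D, 8-E.
Every left vertex is matched, so this is a perfect matching.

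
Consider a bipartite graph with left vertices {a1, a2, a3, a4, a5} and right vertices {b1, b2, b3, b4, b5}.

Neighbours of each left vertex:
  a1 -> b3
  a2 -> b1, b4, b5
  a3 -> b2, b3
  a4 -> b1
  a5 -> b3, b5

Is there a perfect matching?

For example, pair a1–b3, a2–b4, a3–b2, a4–b1, a5–b5.
Every left vertex is matched, so this is a perfect matching.

Yes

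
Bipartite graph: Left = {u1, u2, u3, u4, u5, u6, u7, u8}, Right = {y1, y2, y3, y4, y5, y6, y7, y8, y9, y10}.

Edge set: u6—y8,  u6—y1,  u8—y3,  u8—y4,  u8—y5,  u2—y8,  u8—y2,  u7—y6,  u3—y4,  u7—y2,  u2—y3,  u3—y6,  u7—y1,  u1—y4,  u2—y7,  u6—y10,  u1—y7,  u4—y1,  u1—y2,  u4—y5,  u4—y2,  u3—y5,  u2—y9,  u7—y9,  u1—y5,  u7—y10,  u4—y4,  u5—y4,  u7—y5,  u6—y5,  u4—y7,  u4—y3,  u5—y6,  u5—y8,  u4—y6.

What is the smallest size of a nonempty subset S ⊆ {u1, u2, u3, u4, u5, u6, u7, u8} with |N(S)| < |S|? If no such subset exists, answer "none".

none

A matching saturating every left vertex exists, for instance u1→y2, u2→y8, u3→y5, u4→y7, u5→y4, u6→y1, u7→y6, u8→y3.
By Hall's marriage theorem, this means |N(S)| ≥ |S| for every subset S, so no violating subset exists.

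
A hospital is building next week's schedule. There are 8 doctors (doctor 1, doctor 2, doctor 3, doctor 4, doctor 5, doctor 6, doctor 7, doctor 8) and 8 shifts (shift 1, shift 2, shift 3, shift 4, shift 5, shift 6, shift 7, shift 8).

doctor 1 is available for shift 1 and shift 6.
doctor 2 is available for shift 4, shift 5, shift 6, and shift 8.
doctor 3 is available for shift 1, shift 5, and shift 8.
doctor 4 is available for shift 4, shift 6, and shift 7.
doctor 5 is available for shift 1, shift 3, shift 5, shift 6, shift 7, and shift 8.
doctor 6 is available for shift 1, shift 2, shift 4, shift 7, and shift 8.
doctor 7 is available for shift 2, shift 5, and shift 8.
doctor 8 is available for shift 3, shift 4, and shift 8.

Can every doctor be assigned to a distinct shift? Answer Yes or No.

For example, pair doctor 1→shift 1, doctor 2→shift 6, doctor 3→shift 8, doctor 4→shift 4, doctor 5→shift 7, doctor 6→shift 2, doctor 7→shift 5, doctor 8→shift 3.
All 8 doctors are covered.

Yes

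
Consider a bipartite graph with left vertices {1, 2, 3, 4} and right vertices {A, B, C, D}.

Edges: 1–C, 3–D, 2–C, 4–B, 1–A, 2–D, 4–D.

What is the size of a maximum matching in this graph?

4

A valid assignment of size 4: 1–A, 2–C, 3–D, 4–B.
This saturates every left vertex, so 4 is the maximum.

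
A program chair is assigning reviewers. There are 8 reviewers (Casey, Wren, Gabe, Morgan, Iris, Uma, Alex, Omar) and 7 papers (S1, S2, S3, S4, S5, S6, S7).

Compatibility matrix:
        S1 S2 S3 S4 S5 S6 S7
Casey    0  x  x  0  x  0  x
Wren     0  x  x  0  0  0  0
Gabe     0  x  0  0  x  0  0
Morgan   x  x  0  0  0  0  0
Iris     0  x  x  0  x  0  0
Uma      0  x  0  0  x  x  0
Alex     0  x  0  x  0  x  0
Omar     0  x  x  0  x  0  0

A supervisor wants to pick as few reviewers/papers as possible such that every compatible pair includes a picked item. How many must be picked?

7

A maximum matching has 7 edges (e.g. Casey–S7, Wren–S3, Gabe–S5, Morgan–S1, Iris–S2, Uma–S6, Alex–S4).
By König's theorem the minimum vertex cover has the same size. One such cover is {Casey, Morgan, Uma, Alex, S2, S3, S5}.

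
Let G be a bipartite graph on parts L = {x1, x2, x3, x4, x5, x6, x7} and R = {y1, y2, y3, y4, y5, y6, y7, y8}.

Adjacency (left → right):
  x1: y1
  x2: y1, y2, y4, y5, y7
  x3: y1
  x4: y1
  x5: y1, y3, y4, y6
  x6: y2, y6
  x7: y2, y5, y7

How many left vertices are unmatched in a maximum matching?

2

For example, pair x1-y1, x2-y4, x5-y3, x6-y2, x7-y7.
The set {x1, x3, x4} has only 1 neighbour ({y1}), so by Hall's theorem at most 5 of the 7 left vertices can be matched.
That matches 5 of the 7, leaving 2 unmatched; no matching can do better.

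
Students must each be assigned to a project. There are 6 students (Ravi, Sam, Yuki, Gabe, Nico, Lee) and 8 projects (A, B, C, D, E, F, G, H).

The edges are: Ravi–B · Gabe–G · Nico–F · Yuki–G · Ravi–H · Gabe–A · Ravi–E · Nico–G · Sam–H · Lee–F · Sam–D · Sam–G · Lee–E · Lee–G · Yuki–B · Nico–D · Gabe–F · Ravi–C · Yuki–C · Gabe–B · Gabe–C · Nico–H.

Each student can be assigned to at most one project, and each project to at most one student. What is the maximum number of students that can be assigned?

6

A valid assignment of size 6: Ravi-B, Sam-D, Yuki-C, Gabe-G, Nico-F, Lee-E.
All 6 students are matched, so no larger matching exists.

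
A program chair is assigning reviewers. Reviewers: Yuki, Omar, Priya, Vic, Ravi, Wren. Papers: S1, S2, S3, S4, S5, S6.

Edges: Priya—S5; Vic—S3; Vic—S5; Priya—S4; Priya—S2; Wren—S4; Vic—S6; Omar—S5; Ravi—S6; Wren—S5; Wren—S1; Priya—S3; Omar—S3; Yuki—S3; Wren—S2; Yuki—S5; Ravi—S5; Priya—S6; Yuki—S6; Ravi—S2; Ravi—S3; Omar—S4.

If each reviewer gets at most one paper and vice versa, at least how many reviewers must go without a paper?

A valid assignment of size 6: Yuki→S5, Omar→S4, Priya→S6, Vic→S3, Ravi→S2, Wren→S1.
This saturates every reviewer, so 6 is the maximum.
That matches 6 of the 6, leaving 0 unmatched; no matching can do better.

0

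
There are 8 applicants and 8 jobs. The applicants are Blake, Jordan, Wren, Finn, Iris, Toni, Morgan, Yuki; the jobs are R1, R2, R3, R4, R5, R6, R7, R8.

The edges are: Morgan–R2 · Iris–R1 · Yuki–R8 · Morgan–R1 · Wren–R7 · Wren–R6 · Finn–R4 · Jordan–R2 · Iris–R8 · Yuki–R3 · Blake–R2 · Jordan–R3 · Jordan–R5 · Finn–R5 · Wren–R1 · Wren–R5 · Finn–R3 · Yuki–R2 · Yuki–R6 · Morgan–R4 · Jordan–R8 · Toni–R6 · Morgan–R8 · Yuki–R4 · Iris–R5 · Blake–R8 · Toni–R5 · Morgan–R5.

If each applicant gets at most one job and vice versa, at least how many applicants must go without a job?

A valid assignment of size 8: Blake-R2, Jordan-R3, Wren-R7, Finn-R4, Iris-R8, Toni-R5, Morgan-R1, Yuki-R6.
All 8 applicants are matched, so no larger matching exists.
That matches 8 of the 8, leaving 0 unmatched; no matching can do better.

0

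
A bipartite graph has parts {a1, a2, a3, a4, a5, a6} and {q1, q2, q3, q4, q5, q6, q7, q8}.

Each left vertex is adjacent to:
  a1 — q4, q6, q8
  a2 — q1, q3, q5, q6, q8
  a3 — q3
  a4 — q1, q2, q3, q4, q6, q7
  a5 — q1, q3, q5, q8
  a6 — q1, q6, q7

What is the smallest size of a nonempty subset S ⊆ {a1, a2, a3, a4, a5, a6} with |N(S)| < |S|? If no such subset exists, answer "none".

A matching saturating every left vertex exists, for instance a1→q8, a2→q1, a3→q3, a4→q4, a5→q5, a6→q6.
By Hall's marriage theorem, this means |N(S)| ≥ |S| for every subset S, so no violating subset exists.

none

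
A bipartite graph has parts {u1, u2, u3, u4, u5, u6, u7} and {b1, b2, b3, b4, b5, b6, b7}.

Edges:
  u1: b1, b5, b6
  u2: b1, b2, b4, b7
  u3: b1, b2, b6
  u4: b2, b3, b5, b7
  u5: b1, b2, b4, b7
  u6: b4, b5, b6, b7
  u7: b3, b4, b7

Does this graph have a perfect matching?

For example, pair u1–b1, u2–b2, u3–b6, u4–b7, u5–b4, u6–b5, u7–b3.
Every left vertex is matched, so this is a perfect matching.

Yes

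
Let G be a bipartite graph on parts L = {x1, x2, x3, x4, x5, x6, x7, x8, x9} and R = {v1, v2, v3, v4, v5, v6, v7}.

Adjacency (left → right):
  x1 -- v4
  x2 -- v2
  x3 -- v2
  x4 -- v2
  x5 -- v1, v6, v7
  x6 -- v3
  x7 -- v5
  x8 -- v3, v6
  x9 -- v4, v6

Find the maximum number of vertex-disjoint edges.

One maximum matching: x1→v4, x2→v2, x5→v7, x6→v3, x7→v5, x8→v6.
The set {x1, x2, x3, x4, x6, x8, x9} has only 4 neighbours ({v2, v3, v4, v6}), so by Hall's theorem at most 6 of the 9 left vertices can be matched.

6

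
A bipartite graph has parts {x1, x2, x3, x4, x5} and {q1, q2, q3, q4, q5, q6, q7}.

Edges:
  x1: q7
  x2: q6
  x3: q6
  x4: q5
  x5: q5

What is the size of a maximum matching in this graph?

One maximum matching: x1–q7, x2–q6, x4–q5.
The set {x2, x3, x4, x5} has only 2 neighbours ({q5, q6}), so by Hall's theorem at most 3 of the 5 left vertices can be matched.

3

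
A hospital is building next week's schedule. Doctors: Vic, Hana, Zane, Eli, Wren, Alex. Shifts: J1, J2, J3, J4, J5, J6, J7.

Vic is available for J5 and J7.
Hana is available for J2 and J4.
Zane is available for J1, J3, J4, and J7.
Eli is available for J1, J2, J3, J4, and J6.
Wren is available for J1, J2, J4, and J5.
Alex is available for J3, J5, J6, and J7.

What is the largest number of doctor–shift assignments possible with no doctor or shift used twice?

6

A valid assignment of size 6: Vic–J5, Hana–J2, Zane–J7, Eli–J6, Wren–J1, Alex–J3.
All 6 doctors are matched, so no larger matching exists.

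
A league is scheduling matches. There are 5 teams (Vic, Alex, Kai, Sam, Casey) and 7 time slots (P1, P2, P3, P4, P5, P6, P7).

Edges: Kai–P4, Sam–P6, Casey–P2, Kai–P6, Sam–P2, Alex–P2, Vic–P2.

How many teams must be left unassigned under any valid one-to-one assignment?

A valid assignment of size 3: Vic-P2, Kai-P4, Sam-P6.
The set {Vic, Alex, Casey} has only 1 neighbour ({P2}), so by Hall's theorem at most 3 of the 5 teams can be matched.
That matches 3 of the 5, leaving 2 unmatched; no matching can do better.

2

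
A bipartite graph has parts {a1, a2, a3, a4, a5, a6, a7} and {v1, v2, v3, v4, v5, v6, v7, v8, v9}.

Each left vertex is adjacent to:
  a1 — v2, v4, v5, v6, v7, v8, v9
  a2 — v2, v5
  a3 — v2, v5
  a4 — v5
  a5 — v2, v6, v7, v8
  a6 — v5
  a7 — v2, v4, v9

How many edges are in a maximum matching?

A valid assignment of size 5: a1→v8, a2→v5, a3→v2, a5→v7, a7→v4.
The set {a2, a3, a4, a6} has only 2 neighbours ({v2, v5}), so by Hall's theorem at most 5 of the 7 left vertices can be matched.

5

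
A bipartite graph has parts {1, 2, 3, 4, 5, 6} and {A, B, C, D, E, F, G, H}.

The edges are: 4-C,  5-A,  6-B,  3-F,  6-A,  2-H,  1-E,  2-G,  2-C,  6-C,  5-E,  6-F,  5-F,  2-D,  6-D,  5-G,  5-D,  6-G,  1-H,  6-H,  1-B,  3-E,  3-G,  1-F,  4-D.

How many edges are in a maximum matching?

6

One maximum matching: 1–H, 2–C, 3–E, 4–D, 5–A, 6–G.
This saturates every left vertex, so 6 is the maximum.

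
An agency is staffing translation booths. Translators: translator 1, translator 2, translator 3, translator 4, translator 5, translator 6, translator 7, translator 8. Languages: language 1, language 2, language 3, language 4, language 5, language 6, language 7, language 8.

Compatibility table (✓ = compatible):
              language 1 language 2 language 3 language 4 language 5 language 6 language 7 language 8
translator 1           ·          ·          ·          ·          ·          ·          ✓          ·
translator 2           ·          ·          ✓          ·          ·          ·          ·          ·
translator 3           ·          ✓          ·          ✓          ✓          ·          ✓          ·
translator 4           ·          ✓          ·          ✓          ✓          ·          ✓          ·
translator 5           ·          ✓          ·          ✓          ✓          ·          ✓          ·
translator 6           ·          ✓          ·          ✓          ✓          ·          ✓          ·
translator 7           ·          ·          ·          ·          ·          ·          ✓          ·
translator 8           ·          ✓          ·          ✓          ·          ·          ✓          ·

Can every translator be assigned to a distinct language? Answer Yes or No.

No

The set {translator 1, translator 3, translator 4, translator 5, translator 6, translator 7, translator 8} has only 4 neighbours ({language 2, language 4, language 5, language 7}), so by Hall's theorem at most 5 of the 8 translators can be matched.
Hence no matching covers every translator.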